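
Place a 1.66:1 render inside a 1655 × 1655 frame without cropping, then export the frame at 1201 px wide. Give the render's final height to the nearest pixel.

723 px

At 1655×1655 the render is width-limited, so height = 1655 / 1.660 ≈ 996.99 px.
Scaling 1655 → 1201 is ×0.7257, so the height becomes 996.99 × 0.7257 ≈ 723.49 px.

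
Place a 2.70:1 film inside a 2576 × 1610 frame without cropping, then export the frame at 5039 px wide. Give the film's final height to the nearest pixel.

Fitted into 2576×1610, the film spans the width; its height is 2576 / 2.700 ≈ 954.07 px.
Resizing to 5039 px wide multiplies everything by 1.9561: 954.07 → 1866.30 px.

1866 px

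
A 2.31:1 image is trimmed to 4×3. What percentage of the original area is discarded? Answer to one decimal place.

4×3 is narrower than 2.31:1, so the crop keeps the full height and trims the width.
Area ratio = (1.333)/(2.310) = 57.72%; the remaining 42.28% is cropped out.

42.3%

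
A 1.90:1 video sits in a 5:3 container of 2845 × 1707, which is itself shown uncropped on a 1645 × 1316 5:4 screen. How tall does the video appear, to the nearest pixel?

1.90:1 in 2845×1707: fills the width, so the video is 2845.00 × 1497.37.
Second fit — the 5:3 canvas into 1645×1316 spans the width: 1645.00 × 987.00 (×0.5782 from 2845×1707).
So the video's height is 1497.37 × 0.5782 ≈ 865.79.

866 px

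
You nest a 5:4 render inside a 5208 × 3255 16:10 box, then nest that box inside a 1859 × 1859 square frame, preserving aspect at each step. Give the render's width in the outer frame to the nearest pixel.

1452 px

Inside the 5208×3255 canvas the render is height-limited at 4068.75 × 3255.00.
16:10 in 1859×1859: fills the width, so the intermediate becomes 1859.00 × 1161.88 — a scale of ×0.3570.
So the render's width is 4068.75 × 0.3570 ≈ 1452.34.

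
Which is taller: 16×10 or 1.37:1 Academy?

1.37:1 Academy

16×10 = 1.6 and 1.37; 1.6 > 1.37. The smaller width-to-height ratio is the taller frame.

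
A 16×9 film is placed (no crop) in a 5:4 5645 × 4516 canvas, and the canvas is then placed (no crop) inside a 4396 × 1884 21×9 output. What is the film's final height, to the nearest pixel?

16×9 in 5645×4516: fills the width, so the film is 5645.00 × 3175.31.
The 5:4 canvas is height-limited in 4396×1884, giving 2355.00 × 1884.00; scale factor 0.4172.
Applying the same ×0.4172: 3175.31 → 1324.69.

1325 px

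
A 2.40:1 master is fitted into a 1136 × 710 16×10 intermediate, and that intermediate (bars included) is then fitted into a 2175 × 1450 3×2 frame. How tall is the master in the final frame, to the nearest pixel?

2.40:1 in 1136×710: fills the width, so the master is 1136.00 × 473.33.
The 16×10 canvas is width-limited in 2175×1450, giving 2175.00 × 1359.38; scale factor 1.9146.
Applying the same ×1.9146: 473.33 → 906.25.

906 px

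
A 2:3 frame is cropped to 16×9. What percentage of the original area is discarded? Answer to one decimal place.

The width stays; only height is cut (since 16×9 is wider than 2:3).
Area ratio = (0.667)/(1.778) = 37.50%; the remaining 62.50% is cropped out.

62.5%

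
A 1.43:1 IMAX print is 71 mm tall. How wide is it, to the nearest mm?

Width = 71 × 1.430 = 101.53.

102 mm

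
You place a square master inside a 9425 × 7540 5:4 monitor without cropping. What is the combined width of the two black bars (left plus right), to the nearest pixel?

square is narrower than 5:4, so it spans the full height.
That makes the image 7540.00 px wide (7540 × 1/1).
Leftover width: 9425 − 7540.00 = 1885.00 px.

1885 px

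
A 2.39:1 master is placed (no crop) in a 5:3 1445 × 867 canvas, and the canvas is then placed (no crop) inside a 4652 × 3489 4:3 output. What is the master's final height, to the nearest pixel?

1946 px

Inside the 1445×867 canvas the master is width-limited at 1445.00 × 604.60.
Second fit — the 5:3 canvas into 4652×3489 spans the width: 4652.00 × 2791.20 (×3.2194 from 1445×867).
The master scales with it: height 604.60 × 3.2194 ≈ 1946.44.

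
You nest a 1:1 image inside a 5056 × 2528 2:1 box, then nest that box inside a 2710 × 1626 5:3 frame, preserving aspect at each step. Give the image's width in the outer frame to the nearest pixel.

1355 px

First fit — 1:1 into 5056×2528 spans the height: 2528.00 × 2528.00.
Second fit — the 2:1 canvas into 2710×1626 spans the width: 2710.00 × 1355.00 (×0.5360 from 5056×2528).
The image scales with it: width 2528.00 × 0.5360 ≈ 1355.00.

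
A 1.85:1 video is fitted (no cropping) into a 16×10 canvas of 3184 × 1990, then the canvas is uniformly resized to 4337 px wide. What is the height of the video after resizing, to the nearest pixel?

At 3184×1990 the video is width-limited, so height = 3184 / 1.850 ≈ 1721.08 px.
The frame scales by 4337/3184 = 1.3621; 1721.08 × 1.3621 ≈ 2344.32 px.

2344 px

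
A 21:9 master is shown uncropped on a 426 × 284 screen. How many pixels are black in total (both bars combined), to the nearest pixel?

21:9 is wider than 3:2, so it spans the full width.
Content height = 426 × 9/21 ≈ 182.5714 px.
Black = 284 − 182.5714 = 101.4286 px.
Across the 426-px span: 101.4286 × 426 ≈ 43209 px.

43209 pixels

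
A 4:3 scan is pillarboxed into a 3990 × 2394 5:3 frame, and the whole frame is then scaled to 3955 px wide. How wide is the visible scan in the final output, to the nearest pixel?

In the 3990×2394 frame the scan fills the height: width = 2394 × 4/3 ≈ 3192.00 px.
The frame scales by 3955/3990 = 0.9912; 3192.00 × 0.9912 ≈ 3164.00 px.

3164 px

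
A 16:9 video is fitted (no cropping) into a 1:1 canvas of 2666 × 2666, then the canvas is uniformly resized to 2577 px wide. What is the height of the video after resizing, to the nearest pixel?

1450 px

At 2666×2666 the video is width-limited, so height = 2666 × 9/16 ≈ 1499.62 px.
Scaling 2666 → 2577 is ×0.9666, so the height becomes 1499.62 × 0.9666 ≈ 1449.56 px.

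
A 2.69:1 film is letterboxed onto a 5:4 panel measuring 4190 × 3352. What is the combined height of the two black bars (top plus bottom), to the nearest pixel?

1794 px

2.69:1 is wider than 5:4, so it spans the full width.
The film is 4190 / 2.690 ≈ 1557.62 px tall.
Black = 3352 − 1557.62 = 1794.38 px.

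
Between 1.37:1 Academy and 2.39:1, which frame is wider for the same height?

2.39:1

1.37 and 2.39; 2.39 > 1.37.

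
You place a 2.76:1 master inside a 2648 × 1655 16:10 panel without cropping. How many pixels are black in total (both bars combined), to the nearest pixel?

1841895 pixels

2.76:1 (2.760) > 16:10 (1.600), so the master fills the width.
The master is 2648 / 2.760 ≈ 959.4203 px tall.
1655 − 959.4203 = 695.5797 px of bars.
That's 695.5797 × 2648 ≈ 1841895 black pixels.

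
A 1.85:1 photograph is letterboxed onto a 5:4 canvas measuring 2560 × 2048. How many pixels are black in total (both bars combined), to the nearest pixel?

1.85:1 is wider than 5:4, so it spans the full width.
That makes the image 1383.7838 px tall (2560 / 1.850).
Leftover height: 2048 − 1383.7838 = 664.2162 px.
Bar area = 664.2162 × 2560 ≈ 1700394 px.

1700394 pixels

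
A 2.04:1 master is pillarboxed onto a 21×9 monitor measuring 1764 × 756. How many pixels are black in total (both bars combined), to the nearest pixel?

Since 2.040 < 2.333, the master is height-limited.
The master is 756 × 2.040 ≈ 1542.2400 px wide.
Black = 1764 − 1542.2400 = 221.7600 px.
Bar area = 221.7600 × 756 ≈ 167651 px.

167651 pixels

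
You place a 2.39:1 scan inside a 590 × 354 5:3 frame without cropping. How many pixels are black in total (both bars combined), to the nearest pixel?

Since 2.390 > 1.667, the scan is width-limited.
That makes the image 246.8619 px tall (590 / 2.390).
354 − 246.8619 = 107.1381 px of bars.
Across the 590-px span: 107.1381 × 590 ≈ 63211 px.

63211 pixels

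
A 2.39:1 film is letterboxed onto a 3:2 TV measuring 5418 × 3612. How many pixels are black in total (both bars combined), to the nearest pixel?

7287505 pixels

2.39:1 is wider than 3:2, so it spans the full width.
The film is 5418 / 2.390 ≈ 2266.9456 px tall.
Black = 3612 − 2266.9456 = 1345.0544 px.
Across the 5418-px span: 1345.0544 × 5418 ≈ 7287505 px.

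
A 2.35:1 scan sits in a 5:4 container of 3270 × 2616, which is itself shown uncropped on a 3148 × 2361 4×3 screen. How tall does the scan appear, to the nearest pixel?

First fit — 2.35:1 into 3270×2616 spans the width: 3270.00 × 1391.49.
5:4 in 3148×2361: fills the height, so the intermediate becomes 2951.25 × 2361.00 — a scale of ×0.9025.
Applying the same ×0.9025: 1391.49 → 1255.85.

1256 px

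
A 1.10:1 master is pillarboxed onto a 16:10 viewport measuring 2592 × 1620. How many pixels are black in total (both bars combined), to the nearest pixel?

1312200 pixels

1.10:1 is narrower than 16:10, so it spans the full height.
Content width = 1620 × 1.100 ≈ 1782.0000 px.
Leftover width: 2592 − 1782.0000 = 810.0000 px.
Across the 1620-px span: 810.0000 × 1620 ≈ 1312200 px.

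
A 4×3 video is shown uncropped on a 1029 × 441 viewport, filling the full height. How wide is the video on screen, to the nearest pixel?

That makes the image 588.00 px wide (441 × 4/3).

588 px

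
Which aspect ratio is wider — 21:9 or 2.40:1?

2.40:1

21:9 = 2.333 and 2.4; 2.4 > 2.333.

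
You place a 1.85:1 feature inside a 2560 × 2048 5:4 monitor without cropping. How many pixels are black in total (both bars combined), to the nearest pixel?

Since 1.850 > 1.250, the feature is width-limited.
Content height = 2560 / 1.850 ≈ 1383.7838 px.
2048 − 1383.7838 = 664.2162 px of bars.
Across the 2560-px span: 664.2162 × 2560 ≈ 1700394 px.

1700394 pixels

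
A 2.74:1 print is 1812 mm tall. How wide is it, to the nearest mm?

Width = 1812 × 2.740 = 4964.88.

4965 mm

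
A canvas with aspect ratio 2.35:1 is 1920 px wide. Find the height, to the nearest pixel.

1920 / 2.350 = 817.02.

817 px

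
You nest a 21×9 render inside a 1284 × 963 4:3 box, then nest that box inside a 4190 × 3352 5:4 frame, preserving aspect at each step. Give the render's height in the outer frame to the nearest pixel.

21×9 in 1284×963: fills the width, so the render is 1284.00 × 550.29.
Second fit — the 4:3 canvas into 4190×3352 spans the width: 4190.00 × 3142.50 (×3.2632 from 1284×963).
Applying the same ×3.2632: 550.29 → 1795.71.

1796 px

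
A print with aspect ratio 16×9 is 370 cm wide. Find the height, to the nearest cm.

370·9/16 = 208.12.

208 cm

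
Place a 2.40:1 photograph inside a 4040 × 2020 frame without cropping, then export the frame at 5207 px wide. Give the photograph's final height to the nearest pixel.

2170 px

Fitted into 4040×2020, the photograph spans the width; its height is 4040 / 2.400 ≈ 1683.33 px.
The frame scales by 5207/4040 = 1.2889; 1683.33 × 1.2889 ≈ 2169.58 px.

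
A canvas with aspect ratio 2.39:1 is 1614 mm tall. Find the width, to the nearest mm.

Width = 1614 × 2.390 = 3857.46.

3857 mm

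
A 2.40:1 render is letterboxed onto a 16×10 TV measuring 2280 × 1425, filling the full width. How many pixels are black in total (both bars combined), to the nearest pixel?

The render is 2280 / 2.400 ≈ 950.0000 px tall.
Black = 1425 − 950.0000 = 475.0000 px.
Across the 2280-px span: 475.0000 × 2280 ≈ 1083000 px.

1083000 pixels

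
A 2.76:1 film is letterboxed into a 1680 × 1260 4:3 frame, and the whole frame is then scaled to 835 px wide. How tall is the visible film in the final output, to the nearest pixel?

303 px

At 1680×1260 the film is width-limited, so height = 1680 / 2.760 ≈ 608.70 px.
The frame scales by 835/1680 = 0.4970; 608.70 × 0.4970 ≈ 302.54 px.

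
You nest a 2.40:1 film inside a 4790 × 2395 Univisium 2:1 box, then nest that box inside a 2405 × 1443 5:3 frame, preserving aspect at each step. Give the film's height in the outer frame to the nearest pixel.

2.40:1 in 4790×2395: fills the width, so the film is 4790.00 × 1995.83.
The Univisium 2:1 canvas is width-limited in 2405×1443, giving 2405.00 × 1202.50; scale factor 0.5021.
So the film's height is 1995.83 × 0.5021 ≈ 1002.08.

1002 px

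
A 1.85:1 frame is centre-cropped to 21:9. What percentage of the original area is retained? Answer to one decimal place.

Going from 1.85:1 to 21:9 means cutting height while keeping width.
Area ratio = (1.850)/(2.333) = 79.29% retained.

79.3%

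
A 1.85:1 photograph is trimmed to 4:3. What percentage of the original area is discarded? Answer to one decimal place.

4:3 is narrower than 1.85:1, so the crop keeps the full height and trims the width.
Fraction kept = (1.333)/(1.850) ≈ 72.07%, so 27.93% is lost.

27.9%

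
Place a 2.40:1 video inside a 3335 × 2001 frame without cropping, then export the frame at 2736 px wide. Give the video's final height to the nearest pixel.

1140 px

At 3335×2001 the video is width-limited, so height = 3335 / 2.400 ≈ 1389.58 px.
The frame scales by 2736/3335 = 0.8204; 1389.58 × 0.8204 ≈ 1140.00 px.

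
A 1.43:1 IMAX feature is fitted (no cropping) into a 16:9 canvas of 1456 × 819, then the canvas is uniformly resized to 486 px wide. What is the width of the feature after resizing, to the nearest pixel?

391 px

Fitted into 1456×819, the feature spans the height; its width is 819 × 1.430 ≈ 1171.17 px.
Resizing to 486 px wide multiplies everything by 0.3338: 1171.17 → 390.93 px.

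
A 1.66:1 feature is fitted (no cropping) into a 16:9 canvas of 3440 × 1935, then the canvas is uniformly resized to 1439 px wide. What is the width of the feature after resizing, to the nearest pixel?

1344 px

At 3440×1935 the feature is height-limited, so width = 1935 × 1.660 ≈ 3212.10 px.
Resizing to 1439 px wide multiplies everything by 0.4183: 3212.10 → 1343.67 px.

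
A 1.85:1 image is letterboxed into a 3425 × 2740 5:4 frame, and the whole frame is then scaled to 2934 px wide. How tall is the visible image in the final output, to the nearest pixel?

1586 px

In the 3425×2740 frame the image fills the width: height = 3425 / 1.850 ≈ 1851.35 px.
Resizing to 2934 px wide multiplies everything by 0.8566: 1851.35 → 1585.95 px.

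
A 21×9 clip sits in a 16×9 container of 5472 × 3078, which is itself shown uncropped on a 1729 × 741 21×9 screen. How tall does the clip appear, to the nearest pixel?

565 px

21×9 in 5472×3078: fills the width, so the clip is 5472.00 × 2345.14.
16×9 in 1729×741: fills the height, so the intermediate becomes 1317.33 × 741.00 — a scale of ×0.2407.
The clip scales with it: height 2345.14 × 0.2407 ≈ 564.57.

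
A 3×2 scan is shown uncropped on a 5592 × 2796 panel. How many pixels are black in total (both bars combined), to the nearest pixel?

3×2 (1.500) < Univisium 2:1 (2.000), so the scan fills the height.
That makes the image 4194.0000 px wide (2796 × 3/2).
Black = 5592 − 4194.0000 = 1398.0000 px.
That's 1398.0000 × 2796 ≈ 3908808 black pixels.

3908808 pixels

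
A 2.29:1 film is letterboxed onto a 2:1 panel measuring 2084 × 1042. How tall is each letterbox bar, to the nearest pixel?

Since 2.290 > 2.000, the film is width-limited.
That makes the image 910.04 px tall (2084 / 2.290).
Leftover height: 1042 − 910.04 = 131.96 px → 65.98 each side.

66 px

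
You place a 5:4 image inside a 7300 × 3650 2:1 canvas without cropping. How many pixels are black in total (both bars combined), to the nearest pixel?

Since 1.250 < 2.000, the image is height-limited.
That makes the image 4562.5000 px wide (3650 × 5/4).
7300 − 4562.5000 = 2737.5000 px of bars.
That's 2737.5000 × 3650 ≈ 9991875 black pixels.

9991875 pixels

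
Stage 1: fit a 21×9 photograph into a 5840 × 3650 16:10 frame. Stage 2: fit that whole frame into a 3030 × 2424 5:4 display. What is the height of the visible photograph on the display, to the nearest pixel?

1299 px

Inside the 5840×3650 canvas the photograph is width-limited at 5840.00 × 2502.86.
16:10 in 3030×2424: fills the width, so the intermediate becomes 3030.00 × 1893.75 — a scale of ×0.5188.
The photograph scales with it: height 2502.86 × 0.5188 ≈ 1298.57.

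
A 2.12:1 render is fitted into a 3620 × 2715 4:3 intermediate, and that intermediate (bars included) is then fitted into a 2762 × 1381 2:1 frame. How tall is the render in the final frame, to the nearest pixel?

869 px

2.12:1 in 3620×2715: fills the width, so the render is 3620.00 × 1707.55.
The 4:3 canvas is height-limited in 2762×1381, giving 1841.33 × 1381.00; scale factor 0.5087.
The render scales with it: height 1707.55 × 0.5087 ≈ 868.55.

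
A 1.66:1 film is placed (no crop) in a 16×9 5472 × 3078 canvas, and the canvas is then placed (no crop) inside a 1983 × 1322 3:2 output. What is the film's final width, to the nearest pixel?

Inside the 5472×3078 canvas the film is height-limited at 5109.48 × 3078.00.
16×9 in 1983×1322: fills the width, so the intermediate becomes 1983.00 × 1115.44 — a scale of ×0.3624.
The film scales with it: width 5109.48 × 0.3624 ≈ 1851.63.

1852 px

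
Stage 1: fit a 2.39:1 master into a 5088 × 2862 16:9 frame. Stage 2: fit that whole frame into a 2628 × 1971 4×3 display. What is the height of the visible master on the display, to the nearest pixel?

1100 px

2.39:1 in 5088×2862: fills the width, so the master is 5088.00 × 2128.87.
Second fit — the 16:9 canvas into 2628×1971 spans the width: 2628.00 × 1478.25 (×0.5165 from 5088×2862).
So the master's height is 2128.87 × 0.5165 ≈ 1099.58.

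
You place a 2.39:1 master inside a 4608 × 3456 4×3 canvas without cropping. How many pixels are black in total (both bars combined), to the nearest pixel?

2.39:1 (2.390) > 4×3 (1.333), so the master fills the width.
Content height = 4608 / 2.390 ≈ 1928.0335 px.
Black = 3456 − 1928.0335 = 1527.9665 px.
Bar area = 1527.9665 × 4608 ≈ 7040870 px.

7040870 pixels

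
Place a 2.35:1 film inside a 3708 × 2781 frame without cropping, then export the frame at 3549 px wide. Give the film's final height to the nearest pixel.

1510 px

In the 3708×2781 frame the film fills the width: height = 3708 / 2.350 ≈ 1577.87 px.
The frame scales by 3549/3708 = 0.9571; 1577.87 × 0.9571 ≈ 1510.21 px.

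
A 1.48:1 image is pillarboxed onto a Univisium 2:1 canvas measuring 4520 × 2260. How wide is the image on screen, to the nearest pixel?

1.48:1 is narrower than Univisium 2:1, so it spans the full height.
Content width = 2260 × 1.480 ≈ 3344.80 px.

3345 px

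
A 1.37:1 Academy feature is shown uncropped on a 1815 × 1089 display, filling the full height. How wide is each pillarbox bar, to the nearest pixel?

That makes the image 1491.93 px wide (1089 × 1.370).
Black = 1815 − 1491.93 = 323.07 px, or 161.53 per bar.

162 px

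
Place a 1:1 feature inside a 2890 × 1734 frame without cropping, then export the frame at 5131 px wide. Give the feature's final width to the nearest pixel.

In the 2890×1734 frame the feature fills the height: width = 1734 × 1/1 ≈ 1734.00 px.
Resizing to 5131 px wide multiplies everything by 1.7754: 1734.00 → 3078.60 px.

3079 px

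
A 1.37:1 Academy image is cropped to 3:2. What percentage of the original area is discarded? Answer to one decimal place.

8.7%

3:2 is wider than 1.37:1 Academy, so the crop keeps the full width and trims the height.
Area ratio = (1.370)/(1.500) = 91.33%; the remaining 8.67% is cropped out.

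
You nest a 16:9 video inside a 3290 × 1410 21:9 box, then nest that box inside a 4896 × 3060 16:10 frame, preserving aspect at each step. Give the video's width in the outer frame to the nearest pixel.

16:9 in 3290×1410: fills the height, so the video is 2506.67 × 1410.00.
21:9 in 4896×3060: fills the width, so the intermediate becomes 4896.00 × 2098.29 — a scale of ×1.4881.
The video scales with it: width 2506.67 × 1.4881 ≈ 3730.29.

3730 px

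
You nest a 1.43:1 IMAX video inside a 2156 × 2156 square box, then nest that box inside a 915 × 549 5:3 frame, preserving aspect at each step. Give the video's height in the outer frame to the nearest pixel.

1.43:1 IMAX in 2156×2156: fills the width, so the video is 2156.00 × 1507.69.
square in 915×549: fills the height, so the intermediate becomes 549.00 × 549.00 — a scale of ×0.2546.
Applying the same ×0.2546: 1507.69 → 383.92.

384 px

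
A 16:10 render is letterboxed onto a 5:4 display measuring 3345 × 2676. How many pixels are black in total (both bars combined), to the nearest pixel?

Since 1.600 > 1.250, the render is width-limited.
That makes the image 2090.6250 px tall (3345 × 10/16).
Black = 2676 − 2090.6250 = 585.3750 px.
Across the 3345-px span: 585.3750 × 3345 ≈ 1958079 px.

1958079 pixels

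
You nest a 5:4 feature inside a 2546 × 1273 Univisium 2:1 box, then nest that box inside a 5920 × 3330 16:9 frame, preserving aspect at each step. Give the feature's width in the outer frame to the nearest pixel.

3700 px

First fit — 5:4 into 2546×1273 spans the height: 1591.25 × 1273.00.
The Univisium 2:1 canvas is width-limited in 5920×3330, giving 5920.00 × 2960.00; scale factor 2.3252.
The feature scales with it: width 1591.25 × 2.3252 ≈ 3700.00.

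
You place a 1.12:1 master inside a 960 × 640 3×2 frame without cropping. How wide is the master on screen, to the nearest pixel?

1.12:1 (1.120) < 3×2 (1.500), so the master fills the height.
Content width = 640 × 1.120 ≈ 716.80 px.

717 px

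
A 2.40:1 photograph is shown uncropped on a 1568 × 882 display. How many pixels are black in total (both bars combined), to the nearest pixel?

2.40:1 (2.400) > 16×9 (1.778), so the photograph fills the width.
The photograph is 1568 / 2.400 ≈ 653.3333 px tall.
Leftover height: 882 − 653.3333 = 228.6667 px.
Across the 1568-px span: 228.6667 × 1568 ≈ 358549 px.

358549 pixels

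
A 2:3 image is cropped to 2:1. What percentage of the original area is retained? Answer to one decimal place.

Going from 2:3 to 2:1 means cutting height while keeping width.
Fraction kept = (0.667)/(2.000) ≈ 33.33%.

33.3%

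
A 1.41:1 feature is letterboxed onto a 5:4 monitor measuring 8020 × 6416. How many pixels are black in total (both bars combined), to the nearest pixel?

5839015 pixels

Since 1.410 > 1.250, the feature is width-limited.
Content height = 8020 / 1.410 ≈ 5687.9433 px.
Black = 6416 − 5687.9433 = 728.0567 px.
Bar area = 728.0567 × 8020 ≈ 5839015 px.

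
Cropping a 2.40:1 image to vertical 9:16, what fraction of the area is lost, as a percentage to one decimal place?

Going from 2.40:1 to vertical 9:16 means cutting width while keeping height.
Area ratio = (0.562)/(2.400) = 23.44%; the remaining 76.56% is cropped out.

76.6%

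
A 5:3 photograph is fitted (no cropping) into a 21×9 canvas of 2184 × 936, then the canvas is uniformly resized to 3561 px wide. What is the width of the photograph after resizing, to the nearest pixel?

At 2184×936 the photograph is height-limited, so width = 936 × 5/3 ≈ 1560.00 px.
The frame scales by 3561/2184 = 1.6305; 1560.00 × 1.6305 ≈ 2543.57 px.

2544 px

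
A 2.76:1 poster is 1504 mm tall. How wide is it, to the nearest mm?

4151 mm

At 2.76:1, 1504 × 2.760 ≈ 4151.04.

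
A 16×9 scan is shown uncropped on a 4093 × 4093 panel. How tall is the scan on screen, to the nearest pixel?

2302 px

Since 1.778 > 1.000, the scan is width-limited.
Content height = 4093 × 9/16 ≈ 2302.31 px.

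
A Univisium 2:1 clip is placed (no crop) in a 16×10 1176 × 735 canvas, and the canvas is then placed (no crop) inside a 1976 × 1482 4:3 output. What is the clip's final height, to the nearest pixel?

988 px

Inside the 1176×735 canvas the clip is width-limited at 1176.00 × 588.00.
Second fit — the 16×10 canvas into 1976×1482 spans the width: 1976.00 × 1235.00 (×1.6803 from 1176×735).
So the clip's height is 588.00 × 1.6803 ≈ 988.00.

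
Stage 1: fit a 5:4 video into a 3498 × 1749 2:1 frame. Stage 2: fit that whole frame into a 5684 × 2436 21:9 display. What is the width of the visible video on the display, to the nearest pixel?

Inside the 3498×1749 canvas the video is height-limited at 2186.25 × 1749.00.
The 2:1 canvas is height-limited in 5684×2436, giving 4872.00 × 2436.00; scale factor 1.3928.
So the video's width is 2186.25 × 1.3928 ≈ 3045.00.

3045 px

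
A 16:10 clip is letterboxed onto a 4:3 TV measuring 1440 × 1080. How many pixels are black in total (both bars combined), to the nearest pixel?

16:10 (1.600) > 4:3 (1.333), so the clip fills the width.
Content height = 1440 × 10/16 ≈ 900.0000 px.
Black = 1080 − 900.0000 = 180.0000 px.
That's 180.0000 × 1440 ≈ 259200 black pixels.

259200 pixels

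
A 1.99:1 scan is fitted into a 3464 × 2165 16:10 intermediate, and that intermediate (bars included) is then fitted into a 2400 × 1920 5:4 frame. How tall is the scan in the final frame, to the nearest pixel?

1206 px

1.99:1 in 3464×2165: fills the width, so the scan is 3464.00 × 1740.70.
Second fit — the 16:10 canvas into 2400×1920 spans the width: 2400.00 × 1500.00 (×0.6928 from 3464×2165).
Applying the same ×0.6928: 1740.70 → 1206.03.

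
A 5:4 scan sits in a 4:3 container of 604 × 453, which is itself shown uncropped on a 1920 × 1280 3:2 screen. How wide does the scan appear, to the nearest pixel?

Inside the 604×453 canvas the scan is height-limited at 566.25 × 453.00.
The 4:3 canvas is height-limited in 1920×1280, giving 1706.67 × 1280.00; scale factor 2.8256.
Applying the same ×2.8256: 566.25 → 1600.00.

1600 px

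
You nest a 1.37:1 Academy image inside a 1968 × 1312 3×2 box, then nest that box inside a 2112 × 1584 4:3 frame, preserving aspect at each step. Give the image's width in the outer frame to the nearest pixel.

1.37:1 Academy in 1968×1312: fills the height, so the image is 1797.44 × 1312.00.
The 3×2 canvas is width-limited in 2112×1584, giving 2112.00 × 1408.00; scale factor 1.0732.
The image scales with it: width 1797.44 × 1.0732 ≈ 1928.96.

1929 px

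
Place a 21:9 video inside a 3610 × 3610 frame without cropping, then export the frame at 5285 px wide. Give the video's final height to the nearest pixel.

At 3610×3610 the video is width-limited, so height = 3610 × 9/21 ≈ 1547.14 px.
Scaling 3610 → 5285 is ×1.4640, so the height becomes 1547.14 × 1.4640 ≈ 2265.00 px.

2265 px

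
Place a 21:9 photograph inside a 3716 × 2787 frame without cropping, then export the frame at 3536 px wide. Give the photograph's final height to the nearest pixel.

Fitted into 3716×2787, the photograph spans the width; its height is 3716 × 9/21 ≈ 1592.57 px.
The frame scales by 3536/3716 = 0.9516; 1592.57 × 0.9516 ≈ 1515.43 px.

1515 px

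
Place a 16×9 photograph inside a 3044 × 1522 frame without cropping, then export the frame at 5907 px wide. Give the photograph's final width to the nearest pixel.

In the 3044×1522 frame the photograph fills the height: width = 1522 × 16/9 ≈ 2705.78 px.
Resizing to 5907 px wide multiplies everything by 1.9405: 2705.78 → 5250.67 px.

5251 px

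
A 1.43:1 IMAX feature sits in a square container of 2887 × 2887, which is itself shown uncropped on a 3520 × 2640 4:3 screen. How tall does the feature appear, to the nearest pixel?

Inside the 2887×2887 canvas the feature is width-limited at 2887.00 × 2018.88.
square in 3520×2640: fills the height, so the intermediate becomes 2640.00 × 2640.00 — a scale of ×0.9144.
So the feature's height is 2018.88 × 0.9144 ≈ 1846.15.

1846 px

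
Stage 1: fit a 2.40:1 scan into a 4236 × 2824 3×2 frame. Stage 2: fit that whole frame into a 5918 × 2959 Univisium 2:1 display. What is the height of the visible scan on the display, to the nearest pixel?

1849 px

2.40:1 in 4236×2824: fills the width, so the scan is 4236.00 × 1765.00.
The 3×2 canvas is height-limited in 5918×2959, giving 4438.50 × 2959.00; scale factor 1.0478.
Applying the same ×1.0478: 1765.00 → 1849.38.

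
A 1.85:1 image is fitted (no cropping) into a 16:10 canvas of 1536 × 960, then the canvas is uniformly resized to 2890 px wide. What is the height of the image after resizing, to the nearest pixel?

1562 px

Fitted into 1536×960, the image spans the width; its height is 1536 / 1.850 ≈ 830.27 px.
The frame scales by 2890/1536 = 1.8815; 830.27 × 1.8815 ≈ 1562.16 px.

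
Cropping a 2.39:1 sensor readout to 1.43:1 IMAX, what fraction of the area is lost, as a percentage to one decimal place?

40.2%

Going from 2.39:1 to 1.43:1 IMAX means cutting width while keeping height.
(1.430)/(2.390) ≈ 0.598 of the area survives, leaving 40.17% discarded.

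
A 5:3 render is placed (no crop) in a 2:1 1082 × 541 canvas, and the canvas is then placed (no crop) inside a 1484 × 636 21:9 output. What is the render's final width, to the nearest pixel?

5:3 in 1082×541: fills the height, so the render is 901.67 × 541.00.
Second fit — the 2:1 canvas into 1484×636 spans the height: 1272.00 × 636.00 (×1.1756 from 1082×541).
So the render's width is 901.67 × 1.1756 ≈ 1060.00.

1060 px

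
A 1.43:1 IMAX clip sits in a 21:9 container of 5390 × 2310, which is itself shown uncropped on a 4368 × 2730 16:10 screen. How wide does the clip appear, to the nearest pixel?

First fit — 1.43:1 IMAX into 5390×2310 spans the height: 3303.30 × 2310.00.
Second fit — the 21:9 canvas into 4368×2730 spans the width: 4368.00 × 1872.00 (×0.8104 from 5390×2310).
The clip scales with it: width 3303.30 × 0.8104 ≈ 2676.96.

2677 px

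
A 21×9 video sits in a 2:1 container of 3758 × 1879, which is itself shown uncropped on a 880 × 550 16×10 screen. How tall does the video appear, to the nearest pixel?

21×9 in 3758×1879: fills the width, so the video is 3758.00 × 1610.57.
The 2:1 canvas is width-limited in 880×550, giving 880.00 × 440.00; scale factor 0.2342.
The video scales with it: height 1610.57 × 0.2342 ≈ 377.14.

377 px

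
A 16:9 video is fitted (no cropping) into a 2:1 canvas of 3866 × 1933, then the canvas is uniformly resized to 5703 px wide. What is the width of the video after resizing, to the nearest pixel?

5069 px

At 3866×1933 the video is height-limited, so width = 1933 × 16/9 ≈ 3436.44 px.
The frame scales by 5703/3866 = 1.4752; 3436.44 × 1.4752 ≈ 5069.33 px.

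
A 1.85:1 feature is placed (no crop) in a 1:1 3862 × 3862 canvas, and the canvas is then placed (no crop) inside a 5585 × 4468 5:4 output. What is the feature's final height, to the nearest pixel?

1.85:1 in 3862×3862: fills the width, so the feature is 3862.00 × 2087.57.
The 1:1 canvas is height-limited in 5585×4468, giving 4468.00 × 4468.00; scale factor 1.1569.
Applying the same ×1.1569: 2087.57 → 2415.14.

2415 px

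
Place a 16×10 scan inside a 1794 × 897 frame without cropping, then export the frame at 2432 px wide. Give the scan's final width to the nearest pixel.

1946 px

At 1794×897 the scan is height-limited, so width = 897 × 16/10 ≈ 1435.20 px.
The frame scales by 2432/1794 = 1.3556; 1435.20 × 1.3556 ≈ 1945.60 px.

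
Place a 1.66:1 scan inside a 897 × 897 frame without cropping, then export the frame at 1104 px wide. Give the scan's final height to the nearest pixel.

665 px

Fitted into 897×897, the scan spans the width; its height is 897 / 1.660 ≈ 540.36 px.
Resizing to 1104 px wide multiplies everything by 1.2308: 540.36 → 665.06 px.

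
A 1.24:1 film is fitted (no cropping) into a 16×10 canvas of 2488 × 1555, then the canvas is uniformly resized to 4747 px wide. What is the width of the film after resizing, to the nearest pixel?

In the 2488×1555 frame the film fills the height: width = 1555 × 1.240 ≈ 1928.20 px.
Scaling 2488 → 4747 is ×1.9080, so the width becomes 1928.20 × 1.9080 ≈ 3678.93 px.

3679 px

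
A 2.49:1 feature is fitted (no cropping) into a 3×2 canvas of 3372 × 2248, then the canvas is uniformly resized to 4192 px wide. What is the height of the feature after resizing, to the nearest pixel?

1684 px

Fitted into 3372×2248, the feature spans the width; its height is 3372 / 2.490 ≈ 1354.22 px.
The frame scales by 4192/3372 = 1.2432; 1354.22 × 1.2432 ≈ 1683.53 px.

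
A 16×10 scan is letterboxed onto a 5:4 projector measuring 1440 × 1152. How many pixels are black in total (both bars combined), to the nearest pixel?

16×10 (1.600) > 5:4 (1.250), so the scan fills the width.
Content height = 1440 × 10/16 ≈ 900.0000 px.
1152 − 900.0000 = 252.0000 px of bars.
Across the 1440-px span: 252.0000 × 1440 ≈ 362880 px.

362880 pixels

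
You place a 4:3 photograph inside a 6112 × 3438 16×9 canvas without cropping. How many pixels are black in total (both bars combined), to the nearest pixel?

5253264 pixels

4:3 (1.333) < 16×9 (1.778), so the photograph fills the height.
Content width = 3438 × 4/3 ≈ 4584.0000 px.
6112 − 4584.0000 = 1528.0000 px of bars.
Bar area = 1528.0000 × 3438 ≈ 5253264 px.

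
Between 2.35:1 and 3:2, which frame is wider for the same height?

2.35 and 3:2 = 1.5; 2.35 > 1.5.

2.35:1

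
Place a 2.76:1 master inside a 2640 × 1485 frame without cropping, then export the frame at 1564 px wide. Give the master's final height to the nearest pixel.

567 px

In the 2640×1485 frame the master fills the width: height = 2640 / 2.760 ≈ 956.52 px.
Resizing to 1564 px wide multiplies everything by 0.5924: 956.52 → 566.67 px.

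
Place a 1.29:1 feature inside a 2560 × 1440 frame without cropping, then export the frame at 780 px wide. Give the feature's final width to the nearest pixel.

Fitted into 2560×1440, the feature spans the height; its width is 1440 × 1.290 ≈ 1857.60 px.
Scaling 2560 → 780 is ×0.3047, so the width becomes 1857.60 × 0.3047 ≈ 565.99 px.

566 px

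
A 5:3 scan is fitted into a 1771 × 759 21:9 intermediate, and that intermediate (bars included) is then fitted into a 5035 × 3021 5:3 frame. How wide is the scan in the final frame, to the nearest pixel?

Inside the 1771×759 canvas the scan is height-limited at 1265.00 × 759.00.
Second fit — the 21:9 canvas into 5035×3021 spans the width: 5035.00 × 2157.86 (×2.8430 from 1771×759).
So the scan's width is 1265.00 × 2.8430 ≈ 3596.43.

3596 px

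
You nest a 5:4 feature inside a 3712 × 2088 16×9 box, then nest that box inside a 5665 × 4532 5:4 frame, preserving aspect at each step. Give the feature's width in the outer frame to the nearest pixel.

Inside the 3712×2088 canvas the feature is height-limited at 2610.00 × 2088.00.
16×9 in 5665×4532: fills the width, so the intermediate becomes 5665.00 × 3186.56 — a scale of ×1.5261.
So the feature's width is 2610.00 × 1.5261 ≈ 3983.20.

3983 px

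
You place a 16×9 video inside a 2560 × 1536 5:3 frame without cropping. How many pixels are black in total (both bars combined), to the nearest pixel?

16×9 is wider than 5:3, so it spans the full width.
The video is 2560 × 9/16 ≈ 1440.0000 px tall.
Black = 1536 − 1440.0000 = 96.0000 px.
Bar area = 96.0000 × 2560 ≈ 245760 px.

245760 pixels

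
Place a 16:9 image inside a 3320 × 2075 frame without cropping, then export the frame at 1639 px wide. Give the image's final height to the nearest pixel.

922 px

In the 3320×2075 frame the image fills the width: height = 3320 × 9/16 ≈ 1867.50 px.
Resizing to 1639 px wide multiplies everything by 0.4937: 1867.50 → 921.94 px.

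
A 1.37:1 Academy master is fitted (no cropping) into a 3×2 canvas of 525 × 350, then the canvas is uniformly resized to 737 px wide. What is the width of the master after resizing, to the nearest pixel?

673 px

Fitted into 525×350, the master spans the height; its width is 350 × 1.370 ≈ 479.50 px.
Scaling 525 → 737 is ×1.4038, so the width becomes 479.50 × 1.4038 ≈ 673.13 px.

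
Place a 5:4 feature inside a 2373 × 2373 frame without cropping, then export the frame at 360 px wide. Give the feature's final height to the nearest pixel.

At 2373×2373 the feature is width-limited, so height = 2373 × 4/5 ≈ 1898.40 px.
The frame scales by 360/2373 = 0.1517; 1898.40 × 0.1517 ≈ 288.00 px.

288 px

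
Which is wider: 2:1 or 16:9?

2 and 16:9 = 1.778; 2 > 1.778.

2:1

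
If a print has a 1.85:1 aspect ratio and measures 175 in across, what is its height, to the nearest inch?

95 in

175 / 1.850 = 94.59.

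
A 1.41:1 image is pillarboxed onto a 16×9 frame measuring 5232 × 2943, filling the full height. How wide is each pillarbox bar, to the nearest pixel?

That makes the image 4149.63 px wide (2943 × 1.410).
Leftover width: 5232 − 4149.63 = 1082.37 px → 541.18 each side.

541 px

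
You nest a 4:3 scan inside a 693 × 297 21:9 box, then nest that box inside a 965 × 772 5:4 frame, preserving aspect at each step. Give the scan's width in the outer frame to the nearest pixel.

Inside the 693×297 canvas the scan is height-limited at 396.00 × 297.00.
Second fit — the 21:9 canvas into 965×772 spans the width: 965.00 × 413.57 (×1.3925 from 693×297).
The scan scales with it: width 396.00 × 1.3925 ≈ 551.43.

551 px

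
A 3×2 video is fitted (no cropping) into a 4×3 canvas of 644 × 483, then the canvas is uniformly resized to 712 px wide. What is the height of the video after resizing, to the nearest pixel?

475 px

Fitted into 644×483, the video spans the width; its height is 644 × 2/3 ≈ 429.33 px.
Scaling 644 → 712 is ×1.1056, so the height becomes 429.33 × 1.1056 ≈ 474.67 px.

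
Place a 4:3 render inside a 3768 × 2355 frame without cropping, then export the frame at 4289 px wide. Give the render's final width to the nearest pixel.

Fitted into 3768×2355, the render spans the height; its width is 2355 × 4/3 ≈ 3140.00 px.
The frame scales by 4289/3768 = 1.1383; 3140.00 × 1.1383 ≈ 3574.17 px.

3574 px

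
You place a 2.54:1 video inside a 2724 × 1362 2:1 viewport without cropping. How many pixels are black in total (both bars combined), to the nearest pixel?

Since 2.540 > 2.000, the video is width-limited.
That makes the image 1072.4409 px tall (2724 / 2.540).
Black = 1362 − 1072.4409 = 289.5591 px.
Bar area = 289.5591 × 2724 ≈ 788759 px.

788759 pixels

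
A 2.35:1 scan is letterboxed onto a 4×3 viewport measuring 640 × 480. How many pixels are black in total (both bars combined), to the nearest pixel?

132902 pixels

2.35:1 (2.350) > 4×3 (1.333), so the scan fills the width.
Content height = 640 / 2.350 ≈ 272.3404 px.
Black = 480 − 272.3404 = 207.6596 px.
Across the 640-px span: 207.6596 × 640 ≈ 132902 px.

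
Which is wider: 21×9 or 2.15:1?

21×9 = 2.333 and 2.15; 2.333 > 2.15.

21×9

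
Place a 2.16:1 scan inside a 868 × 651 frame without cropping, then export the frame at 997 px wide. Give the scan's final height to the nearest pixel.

462 px

Fitted into 868×651, the scan spans the width; its height is 868 / 2.160 ≈ 401.85 px.
Resizing to 997 px wide multiplies everything by 1.1486: 401.85 → 461.57 px.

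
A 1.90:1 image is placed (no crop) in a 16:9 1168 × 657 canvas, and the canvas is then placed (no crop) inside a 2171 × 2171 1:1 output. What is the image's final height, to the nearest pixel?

1.90:1 in 1168×657: fills the width, so the image is 1168.00 × 614.74.
The 16:9 canvas is width-limited in 2171×2171, giving 2171.00 × 1221.19; scale factor 1.8587.
So the image's height is 614.74 × 1.8587 ≈ 1142.63.

1143 px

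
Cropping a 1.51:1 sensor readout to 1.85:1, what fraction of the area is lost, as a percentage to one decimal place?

18.4%

Going from 1.51:1 to 1.85:1 means cutting height while keeping width.
Fraction kept = (1.510)/(1.850) ≈ 81.62%, so 18.38% is lost.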